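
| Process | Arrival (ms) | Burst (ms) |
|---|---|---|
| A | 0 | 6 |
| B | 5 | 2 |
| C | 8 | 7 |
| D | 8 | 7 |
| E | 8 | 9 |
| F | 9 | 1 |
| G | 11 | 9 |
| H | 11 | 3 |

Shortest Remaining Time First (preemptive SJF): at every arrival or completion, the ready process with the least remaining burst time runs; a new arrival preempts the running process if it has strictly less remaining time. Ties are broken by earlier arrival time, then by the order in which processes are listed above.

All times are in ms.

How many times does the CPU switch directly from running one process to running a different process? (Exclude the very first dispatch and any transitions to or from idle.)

9

Schedule: | A 0-6 | B 6-8 | C 8-9 | F 9-10 | C 10-11 | H 11-14 | C 14-19 | D 19-26 | E 26-35 | G 35-44 |
Completion: A=6  B=8  C=19  D=26  E=35  F=10  G=44  H=14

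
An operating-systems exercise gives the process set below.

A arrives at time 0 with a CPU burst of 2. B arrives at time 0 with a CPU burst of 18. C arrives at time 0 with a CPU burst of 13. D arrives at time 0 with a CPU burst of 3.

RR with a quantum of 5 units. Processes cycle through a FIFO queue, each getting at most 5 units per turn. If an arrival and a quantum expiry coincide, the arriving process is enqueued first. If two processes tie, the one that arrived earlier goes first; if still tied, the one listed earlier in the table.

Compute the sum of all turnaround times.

86

Timeline: | A 0-2 | B 2-7 | C 7-12 | D 12-15 | B 15-20 | C 20-25 | B 25-30 | C 30-33 | B 33-36 |
Completion: A=2  B=36  C=33  D=15
Turnaround = completion − arrival: A=2, B=36, C=33, D=15
Total turnaround = 2 + 36 + 33 + 15 = 86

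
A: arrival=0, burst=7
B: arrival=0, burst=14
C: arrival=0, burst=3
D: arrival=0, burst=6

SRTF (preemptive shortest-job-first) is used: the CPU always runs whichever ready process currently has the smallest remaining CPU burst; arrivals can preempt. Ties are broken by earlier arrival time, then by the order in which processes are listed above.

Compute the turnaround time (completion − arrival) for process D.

9

Schedule: | C 0-3 | D 3-9 | A 9-16 | B 16-30 |
Completion: A=16  B=30  C=3  D=9
Turnaround (C−A): A=16  B=30  C=3  D=9
Turnaround(D) = completion − arrival = 9 − 0 = 9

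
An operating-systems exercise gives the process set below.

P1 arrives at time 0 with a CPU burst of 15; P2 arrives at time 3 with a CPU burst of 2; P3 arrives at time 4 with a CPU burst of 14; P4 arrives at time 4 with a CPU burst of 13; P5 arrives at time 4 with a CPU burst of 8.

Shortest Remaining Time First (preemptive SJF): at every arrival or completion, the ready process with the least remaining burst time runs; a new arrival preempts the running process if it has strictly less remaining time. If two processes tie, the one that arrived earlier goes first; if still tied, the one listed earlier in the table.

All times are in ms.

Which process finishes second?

P5

Timeline: | P1 0-3 | P2 3-5 | P5 5-13 | P1 13-25 | P4 25-38 | P3 38-52 |
Completion: P1=25  P2=5  P3=52  P4=38  P5=13
Turnaround (C−A): P1=25  P2=2  P3=48  P4=34  P5=9
Finish order: P2 → P5 → P1 → P4 → P3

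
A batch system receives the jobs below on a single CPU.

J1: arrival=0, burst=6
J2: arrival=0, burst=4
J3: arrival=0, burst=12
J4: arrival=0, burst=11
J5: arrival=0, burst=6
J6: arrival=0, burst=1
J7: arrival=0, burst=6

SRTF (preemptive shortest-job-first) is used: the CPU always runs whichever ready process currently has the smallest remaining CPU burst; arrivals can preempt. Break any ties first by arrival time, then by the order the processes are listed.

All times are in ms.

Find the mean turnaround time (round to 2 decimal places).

19.57

Schedule: | J6 0-1 | J2 1-5 | J1 5-11 | J5 11-17 | J7 17-23 | J4 23-34 | J3 34-46 |
Completion: J1=11  J2=5  J3=46  J4=34  J5=17  J6=1  J7=23
Turnaround times: J1=11, J2=5, J3=46, J4=34, J5=17, J6=1, J7=23
Average turnaround = (11+5+46+34+17+1+23) / 7 = 137/7 = 19.57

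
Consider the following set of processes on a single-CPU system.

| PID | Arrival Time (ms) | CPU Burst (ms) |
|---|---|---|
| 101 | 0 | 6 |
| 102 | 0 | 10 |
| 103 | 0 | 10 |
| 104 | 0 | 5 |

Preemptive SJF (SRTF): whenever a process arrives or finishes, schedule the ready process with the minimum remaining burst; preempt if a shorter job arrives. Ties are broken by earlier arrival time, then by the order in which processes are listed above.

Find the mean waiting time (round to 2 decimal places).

Schedule: | 104 0-5 | 101 5-11 | 102 11-21 | 103 21-31 |
Completion: 101=11  102=21  103=31  104=5
Waiting times: 101=5, 102=11, 103=21, 104=0
Average waiting = (5+11+21+0) / 4 = 37/4 = 9.25

9.25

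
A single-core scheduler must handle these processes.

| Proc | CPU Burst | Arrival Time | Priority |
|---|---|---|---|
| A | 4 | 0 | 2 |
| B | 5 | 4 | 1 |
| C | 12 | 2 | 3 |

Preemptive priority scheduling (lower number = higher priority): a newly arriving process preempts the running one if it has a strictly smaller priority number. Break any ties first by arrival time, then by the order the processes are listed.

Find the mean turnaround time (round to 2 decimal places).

9.33

Timeline: | A 0-4 | B 4-9 | C 9-21 |
Completion: A=4  B=9  C=21
Turnaround (C−A): A=4  B=5  C=19
Turnaround times: A=4, B=5, C=19
Average turnaround = (4+5+19) / 3 = 28/3 = 9.33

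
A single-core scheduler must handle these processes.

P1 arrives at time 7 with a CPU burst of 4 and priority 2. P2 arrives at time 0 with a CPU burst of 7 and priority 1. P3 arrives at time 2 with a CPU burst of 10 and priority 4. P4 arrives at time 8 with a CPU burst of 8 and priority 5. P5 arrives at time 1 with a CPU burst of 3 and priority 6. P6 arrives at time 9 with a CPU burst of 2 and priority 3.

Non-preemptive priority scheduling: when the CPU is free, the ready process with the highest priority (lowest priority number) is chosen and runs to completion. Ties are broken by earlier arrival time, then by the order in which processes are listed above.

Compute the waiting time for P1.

0

Timeline: | P2 0-7 | P1 7-11 | P6 11-13 | P3 13-23 | P4 23-31 | P5 31-34 |
Completion: P1=11  P2=7  P3=23  P4=31  P5=34  P6=13
Waiting(P1) = turnaround − burst = 4 − 4 = 0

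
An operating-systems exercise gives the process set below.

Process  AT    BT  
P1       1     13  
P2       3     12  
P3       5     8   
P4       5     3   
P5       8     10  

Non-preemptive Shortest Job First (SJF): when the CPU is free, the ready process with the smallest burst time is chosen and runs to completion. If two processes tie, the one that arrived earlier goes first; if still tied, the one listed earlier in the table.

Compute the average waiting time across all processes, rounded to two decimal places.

Timeline: | idle 0-1 | P1 1-14 | P4 14-17 | P3 17-25 | P5 25-35 | P2 35-47 |
Completion: P1=14  P2=47  P3=25  P4=17  P5=35
Turnaround (C−A): P1=13  P2=44  P3=20  P4=12  P5=27
Waiting times: P1=0, P2=32, P3=12, P4=9, P5=17
Average waiting = (0+32+12+9+17) / 5 = 70/5 = 14.00

14.00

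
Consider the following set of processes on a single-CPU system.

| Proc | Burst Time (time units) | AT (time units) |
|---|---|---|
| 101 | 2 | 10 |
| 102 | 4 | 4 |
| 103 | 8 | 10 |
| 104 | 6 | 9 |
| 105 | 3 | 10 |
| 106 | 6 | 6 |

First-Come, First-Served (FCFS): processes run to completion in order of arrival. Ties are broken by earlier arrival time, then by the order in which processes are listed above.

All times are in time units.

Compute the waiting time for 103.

Schedule: | idle 0-4 | 102 4-8 | 106 8-14 | 104 14-20 | 101 20-22 | 103 22-30 | 105 30-33 |
Completion: 101=22  102=8  103=30  104=20  105=33  106=14
Waiting(103) = turnaround − burst = 20 − 8 = 12

12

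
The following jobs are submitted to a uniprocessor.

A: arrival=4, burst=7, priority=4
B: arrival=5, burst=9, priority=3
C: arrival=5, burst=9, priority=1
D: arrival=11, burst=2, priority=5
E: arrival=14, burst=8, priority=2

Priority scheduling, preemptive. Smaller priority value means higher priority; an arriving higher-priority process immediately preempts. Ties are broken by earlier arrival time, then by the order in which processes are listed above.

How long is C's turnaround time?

Timeline: | idle 0-4 | A 4-5 | C 5-14 | E 14-22 | B 22-31 | A 31-37 | D 37-39 |
Completion: A=37  B=31  C=14  D=39  E=22
Turnaround (C−A): A=33  B=26  C=9  D=28  E=8
Turnaround(C) = completion − arrival = 14 − 5 = 9

9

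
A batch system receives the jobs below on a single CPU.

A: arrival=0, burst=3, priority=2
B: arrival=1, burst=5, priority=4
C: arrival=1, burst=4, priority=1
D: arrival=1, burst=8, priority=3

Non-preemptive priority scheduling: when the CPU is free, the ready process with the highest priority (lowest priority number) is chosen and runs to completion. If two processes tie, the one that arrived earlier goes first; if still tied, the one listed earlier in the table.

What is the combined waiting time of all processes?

22

Gantt: | A 0-3 | C 3-7 | D 7-15 | B 15-20 |
Completion: A=3  B=20  C=7  D=15
Waiting = turnaround − burst: A=0, B=14, C=2, D=6
Total waiting = 0 + 14 + 2 + 6 = 22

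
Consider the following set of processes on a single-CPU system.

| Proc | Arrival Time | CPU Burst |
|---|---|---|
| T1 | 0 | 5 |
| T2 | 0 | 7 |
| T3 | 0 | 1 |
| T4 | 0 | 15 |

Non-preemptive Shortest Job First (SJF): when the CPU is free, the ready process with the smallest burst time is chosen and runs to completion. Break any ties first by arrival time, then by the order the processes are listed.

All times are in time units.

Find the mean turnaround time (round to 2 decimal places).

Gantt: | T3 0-1 | T1 1-6 | T2 6-13 | T4 13-28 |
Completion: T1=6  T2=13  T3=1  T4=28
Turnaround times: T1=6, T2=13, T3=1, T4=28
Average turnaround = (6+13+1+28) / 4 = 48/4 = 12.00

12.00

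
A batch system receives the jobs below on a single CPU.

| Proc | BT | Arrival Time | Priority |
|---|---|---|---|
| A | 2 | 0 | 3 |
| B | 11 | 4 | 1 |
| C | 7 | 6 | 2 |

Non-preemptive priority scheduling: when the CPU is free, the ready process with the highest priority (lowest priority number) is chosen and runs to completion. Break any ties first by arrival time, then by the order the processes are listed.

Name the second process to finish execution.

Gantt: | A 0-2 | idle 2-4 | B 4-15 | C 15-22 |
Completion: A=2  B=15  C=22
Turnaround (C−A): A=2  B=11  C=16
Finish order: A → B → C

B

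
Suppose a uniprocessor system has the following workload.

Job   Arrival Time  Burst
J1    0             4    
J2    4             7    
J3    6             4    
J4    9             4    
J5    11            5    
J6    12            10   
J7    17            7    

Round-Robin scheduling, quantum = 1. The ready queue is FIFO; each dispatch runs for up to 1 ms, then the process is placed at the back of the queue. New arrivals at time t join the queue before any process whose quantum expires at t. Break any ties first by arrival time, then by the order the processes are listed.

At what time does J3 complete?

17

Timeline: | J1 0-4 | J2 4-6 | J3 6-7 | J2 7-8 | J3 8-9 | J2 9-10 | J4 10-11 | J3 11-12 | J2 12-13 | J5 13-14 | J4 14-15 | J6 15-16 | J3 16-17 | J2 17-18 | J5 18-19 | J4 19-20 | J6 20-21 | J7 21-22 | J2 22-23 | J5 23-24 | J4 24-25 | J6 25-26 | J7 26-27 | J5 27-28 | J6 28-29 | J7 29-30 | J5 30-31 | J6 31-32 | J7 32-33 | J6 33-34 | J7 34-35 | J6 35-36 | J7 36-37 | J6 37-38 | J7 38-39 | J6 39-41 |
Completion: J1=4  J2=23  J3=17  J4=25  J5=31  J6=41  J7=39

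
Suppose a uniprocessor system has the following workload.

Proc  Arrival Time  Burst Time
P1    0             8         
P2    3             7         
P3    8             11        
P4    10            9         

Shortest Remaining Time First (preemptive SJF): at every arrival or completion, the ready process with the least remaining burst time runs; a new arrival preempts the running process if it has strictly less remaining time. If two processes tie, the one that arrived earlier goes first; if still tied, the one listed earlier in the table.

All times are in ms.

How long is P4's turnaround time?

14

Timeline: | P1 0-8 | P2 8-15 | P4 15-24 | P3 24-35 |
Completion: P1=8  P2=15  P3=35  P4=24
Turnaround (C−A): P1=8  P2=12  P3=27  P4=14
Turnaround(P4) = completion − arrival = 24 − 10 = 14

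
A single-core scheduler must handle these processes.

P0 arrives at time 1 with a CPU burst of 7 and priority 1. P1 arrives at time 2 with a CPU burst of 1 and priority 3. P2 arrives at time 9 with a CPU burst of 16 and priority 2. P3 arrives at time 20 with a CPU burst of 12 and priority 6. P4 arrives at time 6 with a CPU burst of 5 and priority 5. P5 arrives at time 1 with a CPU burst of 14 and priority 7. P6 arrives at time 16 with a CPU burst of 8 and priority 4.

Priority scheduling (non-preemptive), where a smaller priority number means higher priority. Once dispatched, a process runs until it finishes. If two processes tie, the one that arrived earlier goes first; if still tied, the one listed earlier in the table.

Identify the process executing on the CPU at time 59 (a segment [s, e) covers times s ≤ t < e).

Timeline: | idle 0-1 | P0 1-8 | P1 8-9 | P2 9-25 | P6 25-33 | P4 33-38 | P3 38-50 | P5 50-64 |
Completion: P0=8  P1=9  P2=25  P3=50  P4=38  P5=64  P6=33
Turnaround (C−A): P0=7  P1=7  P2=16  P3=30  P4=32  P5=63  P6=17

P5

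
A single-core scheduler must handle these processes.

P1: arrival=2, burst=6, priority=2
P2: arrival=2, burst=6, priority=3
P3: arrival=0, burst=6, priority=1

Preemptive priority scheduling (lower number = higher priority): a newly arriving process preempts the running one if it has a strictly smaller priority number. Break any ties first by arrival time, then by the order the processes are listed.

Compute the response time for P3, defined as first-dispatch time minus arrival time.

0

Schedule: | P3 0-6 | P1 6-12 | P2 12-18 |
Completion: P1=12  P2=18  P3=6
Turnaround (C−A): P1=10  P2=16  P3=6
Response(P3) = first start − arrival = 0 − 0 = 0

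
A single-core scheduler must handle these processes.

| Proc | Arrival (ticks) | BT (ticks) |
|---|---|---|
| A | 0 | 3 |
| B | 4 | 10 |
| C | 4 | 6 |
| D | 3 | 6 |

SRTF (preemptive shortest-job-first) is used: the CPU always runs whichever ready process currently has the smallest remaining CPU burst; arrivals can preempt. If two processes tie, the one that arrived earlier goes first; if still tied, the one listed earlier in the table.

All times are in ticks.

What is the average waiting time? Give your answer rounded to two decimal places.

4.00

Schedule: | A 0-3 | D 3-9 | C 9-15 | B 15-25 |
Completion: A=3  B=25  C=15  D=9
Waiting times: A=0, B=11, C=5, D=0
Average waiting = (0+11+5+0) / 4 = 16/4 = 4.00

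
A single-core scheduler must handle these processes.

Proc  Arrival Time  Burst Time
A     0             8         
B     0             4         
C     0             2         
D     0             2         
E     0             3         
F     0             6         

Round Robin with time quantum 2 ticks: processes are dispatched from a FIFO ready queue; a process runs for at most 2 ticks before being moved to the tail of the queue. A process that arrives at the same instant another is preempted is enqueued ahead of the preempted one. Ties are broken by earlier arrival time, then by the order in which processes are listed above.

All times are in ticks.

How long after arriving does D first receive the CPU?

6

Gantt: | A 0-2 | B 2-4 | C 4-6 | D 6-8 | E 8-10 | F 10-12 | A 12-14 | B 14-16 | E 16-17 | F 17-19 | A 19-21 | F 21-23 | A 23-25 |
Completion: A=25  B=16  C=6  D=8  E=17  F=23
Response(D) = first start − arrival = 6 − 0 = 6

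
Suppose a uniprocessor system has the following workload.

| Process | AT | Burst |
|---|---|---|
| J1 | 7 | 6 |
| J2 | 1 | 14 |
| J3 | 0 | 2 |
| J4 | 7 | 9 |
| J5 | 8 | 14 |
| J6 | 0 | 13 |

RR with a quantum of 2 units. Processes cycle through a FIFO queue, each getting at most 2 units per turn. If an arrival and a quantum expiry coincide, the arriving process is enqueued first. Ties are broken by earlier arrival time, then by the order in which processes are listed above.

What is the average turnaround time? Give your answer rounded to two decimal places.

37.33

Schedule: | J3 0-2 | J6 2-4 | J2 4-6 | J6 6-8 | J2 8-10 | J1 10-12 | J4 12-14 | J5 14-16 | J6 16-18 | J2 18-20 | J1 20-22 | J4 22-24 | J5 24-26 | J6 26-28 | J2 28-30 | J1 30-32 | J4 32-34 | J5 34-36 | J6 36-38 | J2 38-40 | J4 40-42 | J5 42-44 | J6 44-46 | J2 46-48 | J4 48-49 | J5 49-51 | J6 51-52 | J2 52-54 | J5 54-58 |
Completion: J1=32  J2=54  J3=2  J4=49  J5=58  J6=52
Turnaround times: J1=25, J2=53, J3=2, J4=42, J5=50, J6=52
Average turnaround = (25+53+2+42+50+52) / 6 = 224/6 = 37.33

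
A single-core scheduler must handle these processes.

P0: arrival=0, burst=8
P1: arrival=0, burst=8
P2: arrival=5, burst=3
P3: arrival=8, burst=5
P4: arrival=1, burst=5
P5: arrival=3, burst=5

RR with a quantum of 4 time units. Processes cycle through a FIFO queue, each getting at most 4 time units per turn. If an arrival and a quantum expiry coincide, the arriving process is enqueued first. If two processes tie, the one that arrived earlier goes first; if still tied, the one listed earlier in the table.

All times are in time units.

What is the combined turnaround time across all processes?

Schedule: | P0 0-4 | P1 4-8 | P4 8-12 | P5 12-16 | P0 16-20 | P2 20-23 | P3 23-27 | P1 27-31 | P4 31-32 | P5 32-33 | P3 33-34 |
Completion: P0=20  P1=31  P2=23  P3=34  P4=32  P5=33
Turnaround = completion − arrival: P0=20, P1=31, P2=18, P3=26, P4=31, P5=30
Total turnaround = 20 + 31 + 18 + 26 + 31 + 30 = 156

156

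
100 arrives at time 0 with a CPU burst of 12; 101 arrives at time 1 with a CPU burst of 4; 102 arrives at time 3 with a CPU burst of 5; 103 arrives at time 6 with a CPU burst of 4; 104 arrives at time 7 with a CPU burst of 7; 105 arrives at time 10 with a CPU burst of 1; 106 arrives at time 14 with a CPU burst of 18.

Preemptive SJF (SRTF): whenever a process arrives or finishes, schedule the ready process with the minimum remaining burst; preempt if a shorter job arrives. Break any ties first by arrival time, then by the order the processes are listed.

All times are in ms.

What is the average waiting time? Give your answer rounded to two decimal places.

Timeline: | 100 0-1 | 101 1-5 | 102 5-10 | 105 10-11 | 103 11-15 | 104 15-22 | 100 22-33 | 106 33-51 |
Completion: 100=33  101=5  102=10  103=15  104=22  105=11  106=51
Turnaround (C−A): 100=33  101=4  102=7  103=9  104=15  105=1  106=37
Waiting times: 100=21, 101=0, 102=2, 103=5, 104=8, 105=0, 106=19
Average waiting = (21+0+2+5+8+0+19) / 7 = 55/7 = 7.86

7.86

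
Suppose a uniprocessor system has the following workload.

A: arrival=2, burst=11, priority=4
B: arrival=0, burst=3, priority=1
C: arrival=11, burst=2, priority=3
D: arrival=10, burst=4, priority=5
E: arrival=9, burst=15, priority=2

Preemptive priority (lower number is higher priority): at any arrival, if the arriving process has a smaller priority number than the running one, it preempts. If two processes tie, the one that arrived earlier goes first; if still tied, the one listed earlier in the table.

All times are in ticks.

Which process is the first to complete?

B

Schedule: | B 0-3 | A 3-9 | E 9-24 | C 24-26 | A 26-31 | D 31-35 |
Completion: A=31  B=3  C=26  D=35  E=24
Finish order: B → E → C → A → D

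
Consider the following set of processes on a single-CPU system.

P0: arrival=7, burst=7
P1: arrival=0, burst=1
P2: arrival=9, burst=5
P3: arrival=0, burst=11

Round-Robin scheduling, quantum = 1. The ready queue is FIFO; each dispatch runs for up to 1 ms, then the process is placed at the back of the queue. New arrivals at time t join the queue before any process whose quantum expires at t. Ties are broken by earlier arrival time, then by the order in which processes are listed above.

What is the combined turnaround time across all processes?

53

Timeline: | P1 0-1 | P3 1-7 | P0 7-8 | P3 8-9 | P0 9-10 | P2 10-11 | P3 11-12 | P0 12-13 | P2 13-14 | P3 14-15 | P0 15-16 | P2 16-17 | P3 17-18 | P0 18-19 | P2 19-20 | P3 20-21 | P0 21-22 | P2 22-23 | P0 23-24 |
Completion: P0=24  P1=1  P2=23  P3=21
Turnaround = completion − arrival: P0=17, P1=1, P2=14, P3=21
Total turnaround = 17 + 1 + 14 + 21 = 53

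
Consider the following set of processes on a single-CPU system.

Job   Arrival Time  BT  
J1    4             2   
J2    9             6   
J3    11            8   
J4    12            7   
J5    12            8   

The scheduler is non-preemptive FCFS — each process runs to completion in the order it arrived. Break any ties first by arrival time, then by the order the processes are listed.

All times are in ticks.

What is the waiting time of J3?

Schedule: | idle 0-4 | J1 4-6 | idle 6-9 | J2 9-15 | J3 15-23 | J4 23-30 | J5 30-38 |
Completion: J1=6  J2=15  J3=23  J4=30  J5=38
Turnaround (C−A): J1=2  J2=6  J3=12  J4=18  J5=26
Waiting(J3) = turnaround − burst = 12 − 8 = 4

4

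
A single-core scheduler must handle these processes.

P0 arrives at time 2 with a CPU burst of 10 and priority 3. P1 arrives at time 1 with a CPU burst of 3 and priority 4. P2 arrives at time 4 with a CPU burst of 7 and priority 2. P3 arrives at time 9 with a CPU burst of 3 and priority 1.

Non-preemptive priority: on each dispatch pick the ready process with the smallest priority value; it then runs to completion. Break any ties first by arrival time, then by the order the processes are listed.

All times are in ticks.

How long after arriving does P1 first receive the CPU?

Timeline: | idle 0-1 | P1 1-4 | P2 4-11 | P3 11-14 | P0 14-24 |
Completion: P0=24  P1=4  P2=11  P3=14
Response(P1) = first start − arrival = 1 − 1 = 0

0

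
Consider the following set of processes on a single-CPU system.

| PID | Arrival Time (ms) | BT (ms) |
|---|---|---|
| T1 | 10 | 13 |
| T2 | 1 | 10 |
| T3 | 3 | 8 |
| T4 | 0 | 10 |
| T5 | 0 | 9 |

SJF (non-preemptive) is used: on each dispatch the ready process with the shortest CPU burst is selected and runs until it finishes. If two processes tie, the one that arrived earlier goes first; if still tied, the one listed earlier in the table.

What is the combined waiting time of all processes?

76

Gantt: | T5 0-9 | T3 9-17 | T4 17-27 | T2 27-37 | T1 37-50 |
Completion: T1=50  T2=37  T3=17  T4=27  T5=9
Turnaround (C−A): T1=40  T2=36  T3=14  T4=27  T5=9
Waiting = turnaround − burst: T1=27, T2=26, T3=6, T4=17, T5=0
Total waiting = 27 + 26 + 6 + 17 + 0 = 76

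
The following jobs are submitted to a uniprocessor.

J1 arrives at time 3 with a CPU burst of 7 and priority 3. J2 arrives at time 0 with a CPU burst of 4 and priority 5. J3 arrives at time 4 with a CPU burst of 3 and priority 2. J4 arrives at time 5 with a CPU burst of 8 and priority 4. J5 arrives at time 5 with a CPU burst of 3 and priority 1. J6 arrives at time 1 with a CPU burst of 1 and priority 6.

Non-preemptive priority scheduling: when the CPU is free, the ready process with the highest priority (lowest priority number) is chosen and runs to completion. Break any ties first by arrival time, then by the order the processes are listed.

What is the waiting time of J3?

0

Gantt: | J2 0-4 | J3 4-7 | J5 7-10 | J1 10-17 | J4 17-25 | J6 25-26 |
Completion: J1=17  J2=4  J3=7  J4=25  J5=10  J6=26
Turnaround (C−A): J1=14  J2=4  J3=3  J4=20  J5=5  J6=25
Waiting(J3) = turnaround − burst = 3 − 3 = 0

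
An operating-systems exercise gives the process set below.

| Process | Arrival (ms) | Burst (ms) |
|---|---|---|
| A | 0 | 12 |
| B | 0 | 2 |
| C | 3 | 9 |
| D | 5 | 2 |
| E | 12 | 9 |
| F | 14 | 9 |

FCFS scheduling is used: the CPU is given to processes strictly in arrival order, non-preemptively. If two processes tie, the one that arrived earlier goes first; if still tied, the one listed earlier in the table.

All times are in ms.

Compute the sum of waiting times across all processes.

Schedule: | A 0-12 | B 12-14 | C 14-23 | D 23-25 | E 25-34 | F 34-43 |
Completion: A=12  B=14  C=23  D=25  E=34  F=43
Turnaround (C−A): A=12  B=14  C=20  D=20  E=22  F=29
Waiting = turnaround − burst: A=0, B=12, C=11, D=18, E=13, F=20
Total waiting = 0 + 12 + 11 + 18 + 13 + 20 = 74

74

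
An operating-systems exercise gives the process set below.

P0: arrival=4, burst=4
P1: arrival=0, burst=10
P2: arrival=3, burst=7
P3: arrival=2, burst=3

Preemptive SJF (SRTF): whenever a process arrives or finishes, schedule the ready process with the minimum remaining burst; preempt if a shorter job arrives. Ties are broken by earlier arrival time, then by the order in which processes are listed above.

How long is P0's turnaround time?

5

Schedule: | P1 0-2 | P3 2-5 | P0 5-9 | P2 9-16 | P1 16-24 |
Completion: P0=9  P1=24  P2=16  P3=5
Turnaround(P0) = completion − arrival = 9 − 4 = 5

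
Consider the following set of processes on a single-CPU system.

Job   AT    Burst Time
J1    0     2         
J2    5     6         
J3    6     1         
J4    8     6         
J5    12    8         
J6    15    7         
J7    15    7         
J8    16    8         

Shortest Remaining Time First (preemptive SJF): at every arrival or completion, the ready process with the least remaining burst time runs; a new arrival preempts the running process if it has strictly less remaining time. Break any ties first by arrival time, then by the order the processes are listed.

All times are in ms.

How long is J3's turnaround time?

1

Gantt: | J1 0-2 | idle 2-5 | J2 5-6 | J3 6-7 | J2 7-12 | J4 12-18 | J6 18-25 | J7 25-32 | J5 32-40 | J8 40-48 |
Completion: J1=2  J2=12  J3=7  J4=18  J5=40  J6=25  J7=32  J8=48
Turnaround (C−A): J1=2  J2=7  J3=1  J4=10  J5=28  J6=10  J7=17  J8=32
Turnaround(J3) = completion − arrival = 7 − 6 = 1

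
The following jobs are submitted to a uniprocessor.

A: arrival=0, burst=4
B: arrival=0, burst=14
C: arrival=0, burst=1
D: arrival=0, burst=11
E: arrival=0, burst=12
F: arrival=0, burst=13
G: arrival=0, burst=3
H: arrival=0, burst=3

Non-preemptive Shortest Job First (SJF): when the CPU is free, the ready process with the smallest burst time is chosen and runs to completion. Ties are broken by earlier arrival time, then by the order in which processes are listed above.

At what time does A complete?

Gantt: | C 0-1 | G 1-4 | H 4-7 | A 7-11 | D 11-22 | E 22-34 | F 34-47 | B 47-61 |
Completion: A=11  B=61  C=1  D=22  E=34  F=47  G=4  H=7

11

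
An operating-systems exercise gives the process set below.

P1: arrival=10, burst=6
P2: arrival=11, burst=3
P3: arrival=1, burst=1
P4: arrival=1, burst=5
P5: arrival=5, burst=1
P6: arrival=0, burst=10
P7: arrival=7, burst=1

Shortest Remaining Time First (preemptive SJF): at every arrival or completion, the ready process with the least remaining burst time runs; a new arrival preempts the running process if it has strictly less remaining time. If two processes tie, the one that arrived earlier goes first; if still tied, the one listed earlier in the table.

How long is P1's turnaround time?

Gantt: | P6 0-1 | P3 1-2 | P4 2-5 | P5 5-6 | P4 6-8 | P7 8-9 | P6 9-10 | P1 10-11 | P2 11-14 | P1 14-19 | P6 19-27 |
Completion: P1=19  P2=14  P3=2  P4=8  P5=6  P6=27  P7=9
Turnaround (C−A): P1=9  P2=3  P3=1  P4=7  P5=1  P6=27  P7=2
Turnaround(P1) = completion − arrival = 19 − 10 = 9

9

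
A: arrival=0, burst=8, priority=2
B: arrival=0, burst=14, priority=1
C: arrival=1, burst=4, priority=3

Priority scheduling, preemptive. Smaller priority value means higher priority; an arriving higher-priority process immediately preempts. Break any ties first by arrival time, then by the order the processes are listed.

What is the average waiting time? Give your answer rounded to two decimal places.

Timeline: | B 0-14 | A 14-22 | C 22-26 |
Completion: A=22  B=14  C=26
Turnaround (C−A): A=22  B=14  C=25
Waiting times: A=14, B=0, C=21
Average waiting = (14+0+21) / 3 = 35/3 = 11.67

11.67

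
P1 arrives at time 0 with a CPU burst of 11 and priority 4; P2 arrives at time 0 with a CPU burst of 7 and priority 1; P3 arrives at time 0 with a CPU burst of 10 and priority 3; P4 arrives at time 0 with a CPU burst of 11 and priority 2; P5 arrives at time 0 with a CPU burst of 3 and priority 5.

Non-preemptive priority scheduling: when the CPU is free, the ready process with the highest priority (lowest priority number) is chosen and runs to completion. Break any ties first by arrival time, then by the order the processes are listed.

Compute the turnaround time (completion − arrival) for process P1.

Schedule: | P2 0-7 | P4 7-18 | P3 18-28 | P1 28-39 | P5 39-42 |
Completion: P1=39  P2=7  P3=28  P4=18  P5=42
Turnaround (C−A): P1=39  P2=7  P3=28  P4=18  P5=42
Turnaround(P1) = completion − arrival = 39 − 0 = 39

39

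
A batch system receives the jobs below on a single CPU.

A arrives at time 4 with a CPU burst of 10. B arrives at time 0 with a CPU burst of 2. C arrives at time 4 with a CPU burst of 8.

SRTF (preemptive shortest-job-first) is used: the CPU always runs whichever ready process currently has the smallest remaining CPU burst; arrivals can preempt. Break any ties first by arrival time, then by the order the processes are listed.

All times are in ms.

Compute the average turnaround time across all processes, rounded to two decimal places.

Schedule: | B 0-2 | idle 2-4 | C 4-12 | A 12-22 |
Completion: A=22  B=2  C=12
Turnaround (C−A): A=18  B=2  C=8
Turnaround times: A=18, B=2, C=8
Average turnaround = (18+2+8) / 3 = 28/3 = 9.33

9.33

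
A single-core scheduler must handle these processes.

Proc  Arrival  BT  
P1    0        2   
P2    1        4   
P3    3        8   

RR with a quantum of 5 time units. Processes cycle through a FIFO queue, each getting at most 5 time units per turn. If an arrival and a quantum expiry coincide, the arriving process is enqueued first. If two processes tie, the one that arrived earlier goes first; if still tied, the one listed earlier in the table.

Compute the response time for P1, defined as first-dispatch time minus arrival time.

0

Gantt: | P1 0-2 | P2 2-6 | P3 6-14 |
Completion: P1=2  P2=6  P3=14
Turnaround (C−A): P1=2  P2=5  P3=11
Response(P1) = first start − arrival = 0 − 0 = 0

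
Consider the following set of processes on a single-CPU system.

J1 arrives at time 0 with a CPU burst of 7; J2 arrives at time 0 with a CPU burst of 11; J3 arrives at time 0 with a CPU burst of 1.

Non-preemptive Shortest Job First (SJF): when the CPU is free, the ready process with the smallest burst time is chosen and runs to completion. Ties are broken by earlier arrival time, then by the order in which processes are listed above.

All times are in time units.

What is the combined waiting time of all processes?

Gantt: | J3 0-1 | J1 1-8 | J2 8-19 |
Completion: J1=8  J2=19  J3=1
Waiting = turnaround − burst: J1=1, J2=8, J3=0
Total waiting = 1 + 8 + 0 = 9

9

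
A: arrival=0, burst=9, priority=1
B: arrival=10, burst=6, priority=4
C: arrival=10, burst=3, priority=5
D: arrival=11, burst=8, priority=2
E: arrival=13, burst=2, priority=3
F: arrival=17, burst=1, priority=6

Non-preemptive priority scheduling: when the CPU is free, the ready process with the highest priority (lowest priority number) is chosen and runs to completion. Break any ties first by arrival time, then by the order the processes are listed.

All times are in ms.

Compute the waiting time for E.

Gantt: | A 0-9 | idle 9-10 | B 10-16 | D 16-24 | E 24-26 | C 26-29 | F 29-30 |
Completion: A=9  B=16  C=29  D=24  E=26  F=30
Waiting(E) = turnaround − burst = 13 − 2 = 11

11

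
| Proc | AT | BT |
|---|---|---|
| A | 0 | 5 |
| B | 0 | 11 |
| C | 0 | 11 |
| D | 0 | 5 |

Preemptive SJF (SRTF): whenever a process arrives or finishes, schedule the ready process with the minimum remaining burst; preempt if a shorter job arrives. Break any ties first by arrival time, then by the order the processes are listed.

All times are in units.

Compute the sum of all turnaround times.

68

Schedule: | A 0-5 | D 5-10 | B 10-21 | C 21-32 |
Completion: A=5  B=21  C=32  D=10
Turnaround = completion − arrival: A=5, B=21, C=32, D=10
Total turnaround = 5 + 21 + 32 + 10 = 68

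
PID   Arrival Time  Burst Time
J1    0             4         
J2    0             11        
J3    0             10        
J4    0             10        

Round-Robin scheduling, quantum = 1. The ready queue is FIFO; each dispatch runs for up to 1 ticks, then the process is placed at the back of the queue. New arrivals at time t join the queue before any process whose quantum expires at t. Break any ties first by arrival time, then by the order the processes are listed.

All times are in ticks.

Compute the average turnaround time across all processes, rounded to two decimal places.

28.75

Gantt: | J1 0-1 | J2 1-2 | J3 2-3 | J4 3-4 | J1 4-5 | J2 5-6 | J3 6-7 | J4 7-8 | J1 8-9 | J2 9-10 | J3 10-11 | J4 11-12 | J1 12-13 | J2 13-14 | J3 14-15 | J4 15-16 | J2 16-17 | J3 17-18 | J4 18-19 | J2 19-20 | J3 20-21 | J4 21-22 | J2 22-23 | J3 23-24 | J4 24-25 | J2 25-26 | J3 26-27 | J4 27-28 | J2 28-29 | J3 29-30 | J4 30-31 | J2 31-32 | J3 32-33 | J4 33-34 | J2 34-35 |
Completion: J1=13  J2=35  J3=33  J4=34
Turnaround (C−A): J1=13  J2=35  J3=33  J4=34
Turnaround times: J1=13, J2=35, J3=33, J4=34
Average turnaround = (13+35+33+34) / 4 = 115/4 = 28.75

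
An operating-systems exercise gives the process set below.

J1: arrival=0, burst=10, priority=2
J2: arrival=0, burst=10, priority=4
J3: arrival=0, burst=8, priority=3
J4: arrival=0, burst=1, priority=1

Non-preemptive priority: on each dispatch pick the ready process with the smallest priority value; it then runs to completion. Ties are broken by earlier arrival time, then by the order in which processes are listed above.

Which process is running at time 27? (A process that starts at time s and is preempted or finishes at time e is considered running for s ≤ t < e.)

Gantt: | J4 0-1 | J1 1-11 | J3 11-19 | J2 19-29 |
Completion: J1=11  J2=29  J3=19  J4=1

J2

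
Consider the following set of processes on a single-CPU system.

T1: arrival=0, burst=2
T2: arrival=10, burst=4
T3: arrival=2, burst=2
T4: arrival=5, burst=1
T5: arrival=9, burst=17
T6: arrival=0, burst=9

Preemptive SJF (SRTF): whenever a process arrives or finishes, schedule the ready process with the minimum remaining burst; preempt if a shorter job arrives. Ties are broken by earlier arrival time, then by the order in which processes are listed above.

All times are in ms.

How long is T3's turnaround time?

Gantt: | T1 0-2 | T3 2-4 | T6 4-5 | T4 5-6 | T6 6-14 | T2 14-18 | T5 18-35 |
Completion: T1=2  T2=18  T3=4  T4=6  T5=35  T6=14
Turnaround (C−A): T1=2  T2=8  T3=2  T4=1  T5=26  T6=14
Turnaround(T3) = completion − arrival = 4 − 2 = 2

2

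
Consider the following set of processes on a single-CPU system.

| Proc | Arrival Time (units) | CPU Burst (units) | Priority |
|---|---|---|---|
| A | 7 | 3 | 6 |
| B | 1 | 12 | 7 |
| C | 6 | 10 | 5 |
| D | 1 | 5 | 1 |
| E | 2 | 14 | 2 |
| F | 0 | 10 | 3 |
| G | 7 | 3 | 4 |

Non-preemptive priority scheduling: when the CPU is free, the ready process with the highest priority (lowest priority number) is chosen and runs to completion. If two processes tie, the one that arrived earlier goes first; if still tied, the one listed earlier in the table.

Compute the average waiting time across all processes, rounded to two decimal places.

21.29

Schedule: | F 0-10 | D 10-15 | E 15-29 | G 29-32 | C 32-42 | A 42-45 | B 45-57 |
Completion: A=45  B=57  C=42  D=15  E=29  F=10  G=32
Turnaround (C−A): A=38  B=56  C=36  D=14  E=27  F=10  G=25
Waiting times: A=35, B=44, C=26, D=9, E=13, F=0, G=22
Average waiting = (35+44+26+9+13+0+22) / 7 = 149/7 = 21.29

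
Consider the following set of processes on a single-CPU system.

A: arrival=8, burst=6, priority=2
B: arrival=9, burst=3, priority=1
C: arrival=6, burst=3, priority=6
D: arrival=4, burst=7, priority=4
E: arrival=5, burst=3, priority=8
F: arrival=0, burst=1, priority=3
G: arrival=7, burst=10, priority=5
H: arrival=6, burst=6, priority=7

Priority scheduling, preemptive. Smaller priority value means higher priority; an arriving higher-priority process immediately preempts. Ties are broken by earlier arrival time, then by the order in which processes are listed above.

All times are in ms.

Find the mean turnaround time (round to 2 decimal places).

18.63

Gantt: | F 0-1 | idle 1-4 | D 4-8 | A 8-9 | B 9-12 | A 12-17 | D 17-20 | G 20-30 | C 30-33 | H 33-39 | E 39-42 |
Completion: A=17  B=12  C=33  D=20  E=42  F=1  G=30  H=39
Turnaround (C−A): A=9  B=3  C=27  D=16  E=37  F=1  G=23  H=33
Turnaround times: A=9, B=3, C=27, D=16, E=37, F=1, G=23, H=33
Average turnaround = (9+3+27+16+37+1+23+33) / 8 = 149/8 = 18.63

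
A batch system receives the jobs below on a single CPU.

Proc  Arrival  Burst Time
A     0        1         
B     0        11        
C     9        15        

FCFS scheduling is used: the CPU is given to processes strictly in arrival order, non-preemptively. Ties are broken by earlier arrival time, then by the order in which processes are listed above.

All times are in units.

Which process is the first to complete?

Timeline: | A 0-1 | B 1-12 | C 12-27 |
Completion: A=1  B=12  C=27
Turnaround (C−A): A=1  B=12  C=18
Finish order: A → B → C

A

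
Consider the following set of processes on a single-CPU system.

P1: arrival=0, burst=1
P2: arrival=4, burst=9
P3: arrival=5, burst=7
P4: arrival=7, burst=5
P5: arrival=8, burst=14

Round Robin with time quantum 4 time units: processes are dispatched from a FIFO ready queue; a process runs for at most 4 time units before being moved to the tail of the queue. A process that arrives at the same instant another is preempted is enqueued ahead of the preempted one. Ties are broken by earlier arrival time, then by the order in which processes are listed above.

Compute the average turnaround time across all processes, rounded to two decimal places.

20.80

Timeline: | P1 0-1 | idle 1-4 | P2 4-8 | P3 8-12 | P4 12-16 | P5 16-20 | P2 20-24 | P3 24-27 | P4 27-28 | P5 28-32 | P2 32-33 | P5 33-39 |
Completion: P1=1  P2=33  P3=27  P4=28  P5=39
Turnaround times: P1=1, P2=29, P3=22, P4=21, P5=31
Average turnaround = (1+29+22+21+31) / 5 = 104/5 = 20.80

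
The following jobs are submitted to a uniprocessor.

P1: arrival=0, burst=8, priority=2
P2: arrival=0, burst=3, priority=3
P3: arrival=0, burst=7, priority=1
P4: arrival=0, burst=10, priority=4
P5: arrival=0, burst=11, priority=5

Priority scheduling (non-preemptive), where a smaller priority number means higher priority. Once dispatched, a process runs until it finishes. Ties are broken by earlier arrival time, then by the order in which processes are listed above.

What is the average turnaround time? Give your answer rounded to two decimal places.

21.40

Gantt: | P3 0-7 | P1 7-15 | P2 15-18 | P4 18-28 | P5 28-39 |
Completion: P1=15  P2=18  P3=7  P4=28  P5=39
Turnaround times: P1=15, P2=18, P3=7, P4=28, P5=39
Average turnaround = (15+18+7+28+39) / 5 = 107/5 = 21.40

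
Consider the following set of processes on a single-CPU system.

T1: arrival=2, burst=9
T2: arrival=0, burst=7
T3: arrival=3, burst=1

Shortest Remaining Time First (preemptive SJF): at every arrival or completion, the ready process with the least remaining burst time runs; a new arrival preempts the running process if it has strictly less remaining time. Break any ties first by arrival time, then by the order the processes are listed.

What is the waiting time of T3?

0

Schedule: | T2 0-3 | T3 3-4 | T2 4-8 | T1 8-17 |
Completion: T1=17  T2=8  T3=4
Turnaround (C−A): T1=15  T2=8  T3=1
Waiting(T3) = turnaround − burst = 1 − 1 = 0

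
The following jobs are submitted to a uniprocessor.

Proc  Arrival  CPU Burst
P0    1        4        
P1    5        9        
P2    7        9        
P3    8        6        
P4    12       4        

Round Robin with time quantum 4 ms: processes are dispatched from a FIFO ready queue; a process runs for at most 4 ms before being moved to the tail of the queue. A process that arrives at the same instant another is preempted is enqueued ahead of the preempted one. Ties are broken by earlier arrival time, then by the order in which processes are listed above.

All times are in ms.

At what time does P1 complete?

32

Gantt: | idle 0-1 | P0 1-5 | P1 5-9 | P2 9-13 | P3 13-17 | P1 17-21 | P4 21-25 | P2 25-29 | P3 29-31 | P1 31-32 | P2 32-33 |
Completion: P0=5  P1=32  P2=33  P3=31  P4=25
Turnaround (C−A): P0=4  P1=27  P2=26  P3=23  P4=13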